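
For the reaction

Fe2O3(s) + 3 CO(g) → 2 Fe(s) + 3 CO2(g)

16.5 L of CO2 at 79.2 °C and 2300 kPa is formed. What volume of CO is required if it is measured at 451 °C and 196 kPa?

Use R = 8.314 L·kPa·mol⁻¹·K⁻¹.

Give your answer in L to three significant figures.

398 L

n(CO2) = PV/RT = (2300 × 16.5) / (8.314 × 352.35) = 12.95 mol
n(CO) = (3/3) × 12.95 = 12.95 mol
V = nRT/P = 12.95 × 8.314 × 724.15 / 196 = 397.8 L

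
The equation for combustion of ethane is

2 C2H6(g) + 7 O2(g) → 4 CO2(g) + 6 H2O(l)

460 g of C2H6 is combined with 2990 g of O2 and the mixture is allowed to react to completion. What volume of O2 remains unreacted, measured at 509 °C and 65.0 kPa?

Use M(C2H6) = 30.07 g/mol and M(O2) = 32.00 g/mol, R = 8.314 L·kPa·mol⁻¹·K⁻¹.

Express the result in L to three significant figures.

3990 L

n(C2H6) = 460 / 30.07 = 15.30 mol
n(O2) = 2990 / 32.00 = 93.44 mol
For 15.30 mol C2H6, stoichiometry requires (7/2) × 15.30 = 53.55 mol O2; 93.44 mol is available, so C2H6 is limiting.
n(O2) consumed = (7/2) × 15.30 = 53.55 mol; remaining = 93.44 − 53.55 = 39.89 mol
V(O2) = nRT/P = 39.89 × 8.314 × 782.15 / 65.0 = 3991 L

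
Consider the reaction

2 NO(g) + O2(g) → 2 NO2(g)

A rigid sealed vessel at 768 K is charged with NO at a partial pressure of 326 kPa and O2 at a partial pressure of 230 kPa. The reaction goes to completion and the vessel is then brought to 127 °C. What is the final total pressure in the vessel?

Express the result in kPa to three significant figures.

With V and T fixed, P_i ∝ n_i, so the mole ratios apply directly to partial pressures at 768 K.
P(O2) required for 326 kPa of NO = (1/2) × 326 = 163.0 kPa; available 230 kPa, so NO is limiting.
P(O2) remaining = 230 − (1/2) × 326 = 67.00 kPa
P(gaseous products) = (2)/2 × 326 = 326.0 kPa
P_total at 768 K = 67.00 + 326.0 = 393.0 kPa
Scaling to 127 °C: P = 393.0 × 400.15/768 = 204.8 kPa

205 kPa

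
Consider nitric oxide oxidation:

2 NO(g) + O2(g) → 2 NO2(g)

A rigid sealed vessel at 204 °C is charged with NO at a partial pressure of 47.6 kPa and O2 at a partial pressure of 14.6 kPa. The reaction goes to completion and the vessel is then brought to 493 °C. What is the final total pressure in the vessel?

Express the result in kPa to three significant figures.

76.4 kPa

With V and T fixed, P_i ∝ n_i, so the mole ratios apply directly to partial pressures at 204 °C.
P(O2) required for 47.6 kPa of NO = (1/2) × 47.6 = 23.80 kPa; available 14.6 kPa, so O2 is limiting.
P(NO) remaining = 47.6 − (2/1) × 14.6 = 18.40 kPa
P(gaseous products) = (2)/1 × 14.6 = 29.20 kPa
P_total at 204 °C = 18.40 + 29.20 = 47.60 kPa
Scaling to 493 °C: P = 47.60 × 766.15/477.15 = 76.43 kPa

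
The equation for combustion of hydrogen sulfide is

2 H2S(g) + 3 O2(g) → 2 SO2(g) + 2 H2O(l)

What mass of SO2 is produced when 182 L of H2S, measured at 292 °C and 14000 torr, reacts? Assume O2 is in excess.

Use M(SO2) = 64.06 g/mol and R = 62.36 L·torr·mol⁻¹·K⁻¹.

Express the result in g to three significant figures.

4630 g

n(H2S) = PV/RT = (14000 × 182) / (62.36 × 565.15) = 72.30 mol
n(SO2) = (2/2) × 72.30 = 72.30 mol
m(SO2) = 72.30 × 64.06 = 4632 g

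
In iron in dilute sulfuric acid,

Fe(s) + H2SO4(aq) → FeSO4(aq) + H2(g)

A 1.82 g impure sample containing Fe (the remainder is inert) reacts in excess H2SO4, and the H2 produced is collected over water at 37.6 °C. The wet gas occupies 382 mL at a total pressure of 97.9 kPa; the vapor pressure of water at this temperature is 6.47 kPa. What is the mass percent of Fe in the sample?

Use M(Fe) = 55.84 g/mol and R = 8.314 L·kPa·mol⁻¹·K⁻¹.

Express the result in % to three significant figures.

P(H2) = 97.9 − 6.47 = 91.43 kPa
n(H2) = PV/RT = (91.43 × 0.3820) / (8.314 × 310.75) = 0.01352 mol
n(Fe) = (1/1) × 0.01352 = 0.01352 mol
m(Fe) = 0.01352 × 55.84 = 0.7550 g
%Fe = 0.7550 / 1.82 × 100 = 41.48%

41.5 %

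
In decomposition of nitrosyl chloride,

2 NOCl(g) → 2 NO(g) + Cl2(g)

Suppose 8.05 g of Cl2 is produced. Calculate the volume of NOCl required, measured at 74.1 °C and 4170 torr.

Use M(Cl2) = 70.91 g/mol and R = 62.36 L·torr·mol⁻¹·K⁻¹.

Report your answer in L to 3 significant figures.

n(Cl2) = 8.050 / 70.91 = 0.1135 mol
n(NOCl) = (2/1) × 0.1135 = 0.2270 mol
V = nRT/P = 0.2270 × 62.36 × 347.25 / 4170 = 1.179 L

1.18 L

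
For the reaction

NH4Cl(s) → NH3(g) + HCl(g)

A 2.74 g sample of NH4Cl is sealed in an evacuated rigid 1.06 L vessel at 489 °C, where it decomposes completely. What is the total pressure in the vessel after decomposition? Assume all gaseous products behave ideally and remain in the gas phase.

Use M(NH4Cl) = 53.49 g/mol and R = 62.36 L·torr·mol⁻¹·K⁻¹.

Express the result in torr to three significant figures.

n(NH4Cl) = 2.74 / 53.49 = 0.05122 mol
n(gas produced) = (2/1) × 0.05122 = 0.1024 mol
P = nRT/V = 0.1024 × 62.36 × 762.15 / 1.06 = 4591 torr

4590 torr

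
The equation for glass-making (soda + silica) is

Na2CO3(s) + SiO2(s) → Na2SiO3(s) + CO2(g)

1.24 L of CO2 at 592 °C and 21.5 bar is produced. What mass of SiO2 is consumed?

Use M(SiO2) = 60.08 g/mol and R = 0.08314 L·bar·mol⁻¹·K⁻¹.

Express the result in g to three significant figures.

n(CO2) = PV/RT = (21.5 × 1.24) / (0.08314 × 865.15) = 0.3706 mol
n(SiO2) = (1/1) × 0.3706 = 0.3706 mol
m(SiO2) = 0.3706 × 60.08 = 22.27 g

22.3 g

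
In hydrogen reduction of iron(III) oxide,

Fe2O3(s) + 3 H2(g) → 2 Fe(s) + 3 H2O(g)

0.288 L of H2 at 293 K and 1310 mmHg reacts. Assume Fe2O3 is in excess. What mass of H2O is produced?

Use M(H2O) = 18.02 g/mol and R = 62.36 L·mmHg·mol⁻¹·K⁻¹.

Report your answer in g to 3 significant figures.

0.372 g

n(H2) = PV/RT = (1310 × 0.288) / (62.36 × 293) = 0.02065 mol
n(H2O) = (3/3) × 0.02065 = 0.02065 mol
m(H2O) = 0.02065 × 18.02 = 0.3721 g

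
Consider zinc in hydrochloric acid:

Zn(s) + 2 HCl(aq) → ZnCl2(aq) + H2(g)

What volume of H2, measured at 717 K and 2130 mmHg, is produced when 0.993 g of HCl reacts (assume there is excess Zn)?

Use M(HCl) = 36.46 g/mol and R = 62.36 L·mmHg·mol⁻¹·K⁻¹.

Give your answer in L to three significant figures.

0.286 L

n(HCl) = 0.9930 / 36.46 = 0.02724 mol
n(H2) = (1/2) × 0.02724 = 0.01362 mol
V = nRT/P = 0.01362 × 62.36 × 717 / 2130 = 0.2859 L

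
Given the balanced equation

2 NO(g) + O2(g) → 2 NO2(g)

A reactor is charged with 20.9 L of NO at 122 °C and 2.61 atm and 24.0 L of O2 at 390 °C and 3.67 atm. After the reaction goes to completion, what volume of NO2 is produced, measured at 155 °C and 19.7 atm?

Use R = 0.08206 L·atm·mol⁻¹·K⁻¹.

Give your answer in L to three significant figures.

3.00 L

n(NO) = PV/RT = (2.61 × 20.9) / (0.08206 × 395.15) = 1.682 mol
n(O2) = PV/RT = (3.67 × 24.0) / (0.08206 × 663.15) = 1.619 mol
For 1.682 mol NO, stoichiometry requires (1/2) × 1.682 = 0.8410 mol O2; 1.619 mol is available, so NO is limiting.
n(NO2) = (2/2) × 1.682 = 1.682 mol
V(NO2) = nRT/P = 1.682 × 0.08206 × 428.15 / 19.7 = 3.000 L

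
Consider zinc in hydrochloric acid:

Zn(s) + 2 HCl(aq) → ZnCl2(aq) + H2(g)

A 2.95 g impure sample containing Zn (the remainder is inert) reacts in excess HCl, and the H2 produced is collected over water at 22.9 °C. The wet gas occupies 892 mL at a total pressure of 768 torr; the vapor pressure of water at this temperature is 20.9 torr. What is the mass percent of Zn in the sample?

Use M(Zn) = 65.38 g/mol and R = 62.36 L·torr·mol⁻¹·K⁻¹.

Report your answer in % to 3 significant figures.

P(H2) = 768 − 20.9 = 747.1 torr
n(H2) = PV/RT = (747.1 × 0.8920) / (62.36 × 296.05) = 0.03610 mol
n(Zn) = (1/1) × 0.03610 = 0.03610 mol
m(Zn) = 0.03610 × 65.38 = 2.360 g
%Zn = 2.360 / 2.95 × 100 = 80.00%

80.0 %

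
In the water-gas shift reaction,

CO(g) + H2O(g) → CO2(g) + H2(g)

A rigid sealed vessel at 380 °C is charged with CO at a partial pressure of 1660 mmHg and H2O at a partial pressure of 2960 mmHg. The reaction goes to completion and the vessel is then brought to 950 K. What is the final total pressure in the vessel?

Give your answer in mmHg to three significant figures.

6720 mmHg

At constant V, partial pressures at 380 °C are proportional to moles, so apply stoichiometry directly to pressures.
P(H2O) required for 1660 mmHg of CO = (1/1) × 1660 = 1660 mmHg; available 2960 mmHg, so CO is limiting.
P(H2O) remaining = 2960 − (1/1) × 1660 = 1300 mmHg
P(gaseous products) = (1+1)/1 × 1660 = 3320 mmHg
P_total at 380 °C = 1300 + 3320 = 4620 mmHg
Scaling to 950 K: P = 4620 × 950/653.15 = 6720 mmHg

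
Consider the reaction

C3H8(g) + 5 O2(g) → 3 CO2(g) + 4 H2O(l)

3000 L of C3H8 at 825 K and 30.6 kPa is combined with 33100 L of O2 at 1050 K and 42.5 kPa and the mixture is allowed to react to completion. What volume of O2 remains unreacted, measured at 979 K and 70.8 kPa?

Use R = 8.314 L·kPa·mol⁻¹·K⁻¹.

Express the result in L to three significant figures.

10800 L

n(C3H8) = PV/RT = (30.6 × 3000) / (8.314 × 825) = 13.38 mol
n(O2) = PV/RT = (42.5 × 33100) / (8.314 × 1050) = 161.1 mol
For 13.38 mol C3H8, stoichiometry requires (5/1) × 13.38 = 66.90 mol O2; 161.1 mol is available, so C3H8 is limiting.
n(O2) consumed = (5/1) × 13.38 = 66.90 mol; remaining = 161.1 − 66.90 = 94.20 mol
V(O2) = nRT/P = 94.20 × 8.314 × 979 / 70.8 = 10830 L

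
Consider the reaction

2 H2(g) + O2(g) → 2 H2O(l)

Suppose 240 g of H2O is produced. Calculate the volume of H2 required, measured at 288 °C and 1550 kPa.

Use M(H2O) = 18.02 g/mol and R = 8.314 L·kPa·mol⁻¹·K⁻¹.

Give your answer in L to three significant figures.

n(H2O) = 240.0 / 18.02 = 13.32 mol
n(H2) = (2/2) × 13.32 = 13.32 mol
V = nRT/P = 13.32 × 8.314 × 561.15 / 1550 = 40.09 L

40.1 L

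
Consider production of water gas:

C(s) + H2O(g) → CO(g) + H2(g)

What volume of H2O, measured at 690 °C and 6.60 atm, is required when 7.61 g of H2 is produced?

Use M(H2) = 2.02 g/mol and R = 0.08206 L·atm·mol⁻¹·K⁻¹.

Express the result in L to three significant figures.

45.1 L

n(H2) = 7.610 / 2.02 = 3.767 mol
n(H2O) = (1/1) × 3.767 = 3.767 mol
V = nRT/P = 3.767 × 0.08206 × 963.15 / 6.60 = 45.11 L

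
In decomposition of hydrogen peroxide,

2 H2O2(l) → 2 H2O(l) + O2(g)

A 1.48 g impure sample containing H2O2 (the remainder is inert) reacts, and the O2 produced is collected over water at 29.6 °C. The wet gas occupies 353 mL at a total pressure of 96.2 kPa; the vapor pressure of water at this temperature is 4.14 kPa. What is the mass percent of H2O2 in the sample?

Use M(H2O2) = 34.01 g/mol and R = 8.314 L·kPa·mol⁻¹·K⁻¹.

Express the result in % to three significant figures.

P(O2) = 96.2 − 4.14 = 92.06 kPa
n(O2) = PV/RT = (92.06 × 0.3530) / (8.314 × 302.75) = 0.01291 mol
n(H2O2) = (2/1) × 0.01291 = 0.02582 mol
m(H2O2) = 0.02582 × 34.01 = 0.8781 g
%H2O2 = 0.8781 / 1.48 × 100 = 59.33%

59.3 %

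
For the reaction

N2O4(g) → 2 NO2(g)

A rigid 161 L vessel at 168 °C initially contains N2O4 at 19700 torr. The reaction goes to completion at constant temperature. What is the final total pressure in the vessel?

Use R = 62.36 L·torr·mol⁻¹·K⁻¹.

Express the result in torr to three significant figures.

39400 torr

At constant T and V, P ∝ n(gas): 1 mol gas → 2 mol gas.
P_final = (2/1) × 19700 = 39400 torr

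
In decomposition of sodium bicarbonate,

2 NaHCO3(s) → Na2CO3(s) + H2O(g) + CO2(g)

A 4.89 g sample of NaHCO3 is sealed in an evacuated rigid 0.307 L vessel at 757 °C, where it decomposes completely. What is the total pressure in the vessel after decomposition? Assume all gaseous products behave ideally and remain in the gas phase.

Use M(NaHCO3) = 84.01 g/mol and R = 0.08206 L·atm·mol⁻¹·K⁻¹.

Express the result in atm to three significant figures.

n(NaHCO3) = 4.89 / 84.01 = 0.05821 mol
n(gas produced) = (2/2) × 0.05821 = 0.05821 mol
P = nRT/V = 0.05821 × 0.08206 × 1030.15 / 0.307 = 16.03 atm

16.0 atm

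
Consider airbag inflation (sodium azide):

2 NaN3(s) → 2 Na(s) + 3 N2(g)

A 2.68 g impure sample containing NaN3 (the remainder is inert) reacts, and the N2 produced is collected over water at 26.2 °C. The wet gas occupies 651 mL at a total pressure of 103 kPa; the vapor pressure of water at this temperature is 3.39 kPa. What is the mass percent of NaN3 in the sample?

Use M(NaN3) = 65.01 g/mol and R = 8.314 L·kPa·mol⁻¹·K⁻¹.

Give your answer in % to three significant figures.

42.1 %

P(N2) = 103 − 3.39 = 99.61 kPa
n(N2) = PV/RT = (99.61 × 0.6510) / (8.314 × 299.35) = 0.02606 mol
n(NaN3) = (2/3) × 0.02606 = 0.01737 mol
m(NaN3) = 0.01737 × 65.01 = 1.129 g
%NaN3 = 1.129 / 2.68 × 100 = 42.13%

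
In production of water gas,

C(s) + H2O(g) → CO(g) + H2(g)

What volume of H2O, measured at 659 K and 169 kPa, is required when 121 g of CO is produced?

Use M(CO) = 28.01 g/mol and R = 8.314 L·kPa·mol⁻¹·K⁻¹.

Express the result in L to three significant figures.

n(CO) = 121.0 / 28.01 = 4.320 mol
n(H2O) = (1/1) × 4.320 = 4.320 mol
V = nRT/P = 4.320 × 8.314 × 659 / 169 = 140.1 L

140 L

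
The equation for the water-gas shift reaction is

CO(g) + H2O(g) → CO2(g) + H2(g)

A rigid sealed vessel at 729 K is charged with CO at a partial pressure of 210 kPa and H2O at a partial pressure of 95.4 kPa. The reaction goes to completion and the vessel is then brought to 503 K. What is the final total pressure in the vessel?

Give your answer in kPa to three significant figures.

211 kPa

Because the vessel is rigid and T is held at 729 K, work the stoichiometry in partial pressures (P_i = n_iRT/V).
P(H2O) required for 210 kPa of CO = (1/1) × 210 = 210.0 kPa; available 95.4 kPa, so H2O is limiting.
P(CO) remaining = 210 − (1/1) × 95.4 = 114.6 kPa
P(gaseous products) = (1+1)/1 × 95.4 = 190.8 kPa
P_total at 729 K = 114.6 + 190.8 = 305.4 kPa
Scaling to 503 K: P = 305.4 × 503/729 = 210.7 kPa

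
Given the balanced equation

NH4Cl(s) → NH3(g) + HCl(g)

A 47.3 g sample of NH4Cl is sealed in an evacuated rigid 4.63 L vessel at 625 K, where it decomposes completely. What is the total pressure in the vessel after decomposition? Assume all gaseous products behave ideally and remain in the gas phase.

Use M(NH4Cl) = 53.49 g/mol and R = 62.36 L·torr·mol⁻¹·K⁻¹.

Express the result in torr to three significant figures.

14900 torr

n(NH4Cl) = 47.3 / 53.49 = 0.8843 mol
n(gas produced) = (2/1) × 0.8843 = 1.769 mol
P = nRT/V = 1.769 × 62.36 × 625 / 4.63 = 14890 torr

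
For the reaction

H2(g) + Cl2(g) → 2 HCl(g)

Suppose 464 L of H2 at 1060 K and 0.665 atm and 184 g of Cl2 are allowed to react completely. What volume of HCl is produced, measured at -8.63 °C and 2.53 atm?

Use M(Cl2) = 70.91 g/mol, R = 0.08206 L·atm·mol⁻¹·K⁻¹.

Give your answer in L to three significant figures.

n(H2) = PV/RT = (0.665 × 464) / (0.08206 × 1060) = 3.547 mol
n(Cl2) = 184 / 70.91 = 2.595 mol
For 3.547 mol H2, stoichiometry requires (1/1) × 3.547 = 3.547 mol Cl2; 2.595 mol is available, so Cl2 is limiting.
n(HCl) = (2/1) × 2.595 = 5.190 mol
V(HCl) = nRT/P = 5.190 × 0.08206 × 264.52 / 2.53 = 44.53 L

44.5 L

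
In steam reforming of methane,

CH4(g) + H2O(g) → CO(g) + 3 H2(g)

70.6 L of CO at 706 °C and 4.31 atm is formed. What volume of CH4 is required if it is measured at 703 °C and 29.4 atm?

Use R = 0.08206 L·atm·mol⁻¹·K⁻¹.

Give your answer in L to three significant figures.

10.3 L

n(CO) = PV/RT = (4.31 × 70.6) / (0.08206 × 979.15) = 3.787 mol
n(CH4) = (1/1) × 3.787 = 3.787 mol
V = nRT/P = 3.787 × 0.08206 × 976.15 / 29.4 = 10.32 L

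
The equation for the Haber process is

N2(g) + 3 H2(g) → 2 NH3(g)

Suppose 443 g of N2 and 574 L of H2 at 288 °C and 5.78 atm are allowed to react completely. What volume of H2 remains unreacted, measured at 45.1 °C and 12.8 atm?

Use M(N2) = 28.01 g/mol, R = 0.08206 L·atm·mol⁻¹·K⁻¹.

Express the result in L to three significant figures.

n(N2) = 443 / 28.01 = 15.82 mol
n(H2) = PV/RT = (5.78 × 574) / (0.08206 × 561.15) = 72.05 mol
For 15.82 mol N2, stoichiometry requires (3/1) × 15.82 = 47.46 mol H2; 72.05 mol is available, so N2 is limiting.
n(H2) consumed = (3/1) × 15.82 = 47.46 mol; remaining = 72.05 − 47.46 = 24.59 mol
V(H2) = nRT/P = 24.59 × 0.08206 × 318.25 / 12.8 = 50.17 L

50.2 L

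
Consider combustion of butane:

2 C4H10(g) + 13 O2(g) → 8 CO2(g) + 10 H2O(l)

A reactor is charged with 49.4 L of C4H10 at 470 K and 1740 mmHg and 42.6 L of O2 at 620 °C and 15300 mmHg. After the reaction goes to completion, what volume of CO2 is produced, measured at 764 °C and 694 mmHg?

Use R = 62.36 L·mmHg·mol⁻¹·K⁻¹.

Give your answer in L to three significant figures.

n(C4H10) = PV/RT = (1740 × 49.4) / (62.36 × 470) = 2.933 mol
n(O2) = PV/RT = (15300 × 42.6) / (62.36 × 893.15) = 11.70 mol
For 2.933 mol C4H10, stoichiometry requires (13/2) × 2.933 = 19.06 mol O2; 11.70 mol is available, so O2 is limiting.
n(CO2) = (8/13) × 11.70 = 7.200 mol
V(CO2) = nRT/P = 7.200 × 62.36 × 1037.15 / 694 = 671.0 L

671 L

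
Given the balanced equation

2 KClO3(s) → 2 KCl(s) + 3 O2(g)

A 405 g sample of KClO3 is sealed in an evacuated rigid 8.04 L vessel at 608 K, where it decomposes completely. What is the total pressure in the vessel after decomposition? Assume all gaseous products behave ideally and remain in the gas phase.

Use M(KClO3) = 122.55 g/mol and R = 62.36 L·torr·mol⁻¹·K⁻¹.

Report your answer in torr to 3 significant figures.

23400 torr

n(KClO3) = 405 / 122.55 = 3.305 mol
n(gas produced) = (3/2) × 3.305 = 4.958 mol
P = nRT/V = 4.958 × 62.36 × 608 / 8.04 = 23380 torr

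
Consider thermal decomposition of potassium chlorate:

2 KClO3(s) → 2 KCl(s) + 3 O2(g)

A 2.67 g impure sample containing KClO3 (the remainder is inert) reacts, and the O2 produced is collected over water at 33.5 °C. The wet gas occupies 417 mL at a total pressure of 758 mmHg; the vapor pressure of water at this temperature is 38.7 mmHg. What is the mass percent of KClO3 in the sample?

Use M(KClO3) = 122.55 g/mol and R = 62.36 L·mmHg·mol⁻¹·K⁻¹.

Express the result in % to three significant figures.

48.0 %

P(O2) = 758 − 38.7 = 719.3 mmHg
n(O2) = PV/RT = (719.3 × 0.4170) / (62.36 × 306.65) = 0.01569 mol
n(KClO3) = (2/3) × 0.01569 = 0.01046 mol
m(KClO3) = 0.01046 × 122.55 = 1.282 g
%KClO3 = 1.282 / 2.67 × 100 = 48.01%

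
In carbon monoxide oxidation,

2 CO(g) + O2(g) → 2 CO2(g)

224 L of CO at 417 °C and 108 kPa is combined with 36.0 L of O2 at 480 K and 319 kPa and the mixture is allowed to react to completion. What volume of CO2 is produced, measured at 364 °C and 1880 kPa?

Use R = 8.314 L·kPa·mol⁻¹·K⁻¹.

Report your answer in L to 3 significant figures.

n(CO) = PV/RT = (108 × 224) / (8.314 × 690.15) = 4.216 mol
n(O2) = PV/RT = (319 × 36.0) / (8.314 × 480) = 2.878 mol
For 4.216 mol CO, stoichiometry requires (1/2) × 4.216 = 2.108 mol O2; 2.878 mol is available, so CO is limiting.
n(CO2) = (2/2) × 4.216 = 4.216 mol
V(CO2) = nRT/P = 4.216 × 8.314 × 637.15 / 1880 = 11.88 L

11.9 L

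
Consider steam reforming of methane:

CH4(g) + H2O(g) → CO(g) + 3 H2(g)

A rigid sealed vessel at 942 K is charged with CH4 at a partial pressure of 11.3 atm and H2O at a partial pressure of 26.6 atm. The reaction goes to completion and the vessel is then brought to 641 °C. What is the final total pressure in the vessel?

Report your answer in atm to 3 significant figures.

58.7 atm

With V and T fixed, P_i ∝ n_i, so the mole ratios apply directly to partial pressures at 942 K.
P(H2O) required for 11.3 atm of CH4 = (1/1) × 11.3 = 11.30 atm; available 26.6 atm, so CH4 is limiting.
P(H2O) remaining = 26.6 − (1/1) × 11.3 = 15.30 atm
P(gaseous products) = (1+3)/1 × 11.3 = 45.20 atm
P_total at 942 K = 15.30 + 45.20 = 60.50 atm
Scaling to 641 °C: P = 60.50 × 914.15/942 = 58.71 atm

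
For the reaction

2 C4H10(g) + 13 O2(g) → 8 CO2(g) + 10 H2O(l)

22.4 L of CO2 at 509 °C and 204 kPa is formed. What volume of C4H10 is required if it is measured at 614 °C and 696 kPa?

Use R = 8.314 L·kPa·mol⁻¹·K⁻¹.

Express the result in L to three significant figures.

n(CO2) = PV/RT = (204 × 22.4) / (8.314 × 782.15) = 0.7027 mol
n(C4H10) = (2/8) × 0.7027 = 0.1757 mol
V = nRT/P = 0.1757 × 8.314 × 887.15 / 696 = 1.862 L

1.86 L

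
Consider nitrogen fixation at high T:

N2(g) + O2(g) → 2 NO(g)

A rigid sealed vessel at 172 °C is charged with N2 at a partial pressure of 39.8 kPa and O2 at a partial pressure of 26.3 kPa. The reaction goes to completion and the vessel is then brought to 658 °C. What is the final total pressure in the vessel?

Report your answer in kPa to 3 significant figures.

138 kPa

At constant V, partial pressures at 172 °C are proportional to moles, so apply stoichiometry directly to pressures.
P(O2) required for 39.8 kPa of N2 = (1/1) × 39.8 = 39.80 kPa; available 26.3 kPa, so O2 is limiting.
P(N2) remaining = 39.8 − (1/1) × 26.3 = 13.50 kPa
P(gaseous products) = (2)/1 × 26.3 = 52.60 kPa
P_total at 172 °C = 13.50 + 52.60 = 66.10 kPa
Scaling to 658 °C: P = 66.10 × 931.15/445.15 = 138.3 kPa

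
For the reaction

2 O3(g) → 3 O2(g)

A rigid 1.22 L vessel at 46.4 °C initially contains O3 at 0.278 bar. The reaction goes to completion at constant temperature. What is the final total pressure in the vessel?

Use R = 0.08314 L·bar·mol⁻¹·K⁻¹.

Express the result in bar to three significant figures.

0.417 bar

At constant T and V, P ∝ n(gas): 2 mol gas → 3 mol gas.
P_final = (3/2) × 0.278 = 0.4170 bar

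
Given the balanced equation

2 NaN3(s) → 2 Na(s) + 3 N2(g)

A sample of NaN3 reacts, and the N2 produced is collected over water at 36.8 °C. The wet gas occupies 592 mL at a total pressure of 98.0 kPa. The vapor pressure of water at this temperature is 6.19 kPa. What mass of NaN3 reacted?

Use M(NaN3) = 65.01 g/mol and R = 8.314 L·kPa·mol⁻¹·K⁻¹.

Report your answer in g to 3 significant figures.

0.914 g

P(N2) = 98.0 − 6.19 = 91.81 kPa
n(N2) = PV/RT = (91.81 × 0.5920) / (8.314 × 309.95) = 0.02109 mol
n(NaN3) = (2/3) × 0.02109 = 0.01406 mol
m(NaN3) = 0.01406 × 65.01 = 0.9140 g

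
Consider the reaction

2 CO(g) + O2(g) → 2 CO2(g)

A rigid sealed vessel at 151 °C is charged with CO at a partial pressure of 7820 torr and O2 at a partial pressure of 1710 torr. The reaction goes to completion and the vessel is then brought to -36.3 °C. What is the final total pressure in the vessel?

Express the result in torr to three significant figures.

At constant V, partial pressures at 151 °C are proportional to moles, so apply stoichiometry directly to pressures.
P(O2) required for 7820 torr of CO = (1/2) × 7820 = 3910 torr; available 1710 torr, so O2 is limiting.
P(CO) remaining = 7820 − (2/1) × 1710 = 4400 torr
P(gaseous products) = (2)/1 × 1710 = 3420 torr
P_total at 151 °C = 4400 + 3420 = 7820 torr
Scaling to -36.3 °C: P = 7820 × 236.85/424.15 = 4367 torr

4370 torr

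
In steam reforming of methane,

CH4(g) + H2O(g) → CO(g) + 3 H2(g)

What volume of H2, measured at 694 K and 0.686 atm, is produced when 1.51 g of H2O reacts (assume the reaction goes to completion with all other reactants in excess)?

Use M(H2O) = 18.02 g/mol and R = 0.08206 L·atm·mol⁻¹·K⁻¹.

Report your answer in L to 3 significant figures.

n(H2O) = 1.510 / 18.02 = 0.08380 mol
n(H2) = (3/1) × 0.08380 = 0.2514 mol
V = nRT/P = 0.2514 × 0.08206 × 694 / 0.686 = 20.87 L

20.9 L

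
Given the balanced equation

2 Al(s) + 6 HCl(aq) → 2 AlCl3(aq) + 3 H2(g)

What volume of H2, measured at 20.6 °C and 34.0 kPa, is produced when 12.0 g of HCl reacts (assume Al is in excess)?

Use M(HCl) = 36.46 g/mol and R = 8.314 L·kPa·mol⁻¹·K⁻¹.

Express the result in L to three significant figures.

11.8 L

n(HCl) = 12.00 / 36.46 = 0.3291 mol
n(H2) = (3/6) × 0.3291 = 0.1646 mol
V = nRT/P = 0.1646 × 8.314 × 293.75 / 34.0 = 11.82 L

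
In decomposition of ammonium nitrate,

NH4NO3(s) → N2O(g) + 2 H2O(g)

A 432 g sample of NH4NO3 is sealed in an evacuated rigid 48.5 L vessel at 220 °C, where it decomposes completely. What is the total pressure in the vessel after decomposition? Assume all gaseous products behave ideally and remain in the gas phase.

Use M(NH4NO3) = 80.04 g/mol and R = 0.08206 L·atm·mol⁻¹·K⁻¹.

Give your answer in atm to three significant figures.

n(NH4NO3) = 432 / 80.04 = 5.397 mol
n(gas produced) = (3/1) × 5.397 = 16.19 mol
P = nRT/V = 16.19 × 0.08206 × 493.15 / 48.5 = 13.51 atm

13.5 atm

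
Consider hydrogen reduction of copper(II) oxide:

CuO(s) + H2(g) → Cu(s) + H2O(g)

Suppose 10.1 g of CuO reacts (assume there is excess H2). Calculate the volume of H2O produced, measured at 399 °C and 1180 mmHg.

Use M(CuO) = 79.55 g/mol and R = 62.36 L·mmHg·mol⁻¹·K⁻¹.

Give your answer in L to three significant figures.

n(CuO) = 10.10 / 79.55 = 0.1270 mol
n(H2O) = (1/1) × 0.1270 = 0.1270 mol
V = nRT/P = 0.1270 × 62.36 × 672.15 / 1180 = 4.511 L

4.51 L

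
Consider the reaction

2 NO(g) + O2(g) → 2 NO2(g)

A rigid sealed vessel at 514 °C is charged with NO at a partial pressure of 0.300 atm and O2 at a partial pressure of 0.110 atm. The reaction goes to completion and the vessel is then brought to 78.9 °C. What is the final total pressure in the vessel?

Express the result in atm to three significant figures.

0.134 atm

Because the vessel is rigid and T is held at 514 °C, work the stoichiometry in partial pressures (P_i = n_iRT/V).
P(O2) required for 0.300 atm of NO = (1/2) × 0.300 = 0.1500 atm; available 0.110 atm, so O2 is limiting.
P(NO) remaining = 0.300 − (2/1) × 0.110 = 0.08000 atm
P(gaseous products) = (2)/1 × 0.110 = 0.2200 atm
P_total at 514 °C = 0.08000 + 0.2200 = 0.3000 atm
Scaling to 78.9 °C: P = 0.3000 × 352.05/787.15 = 0.1342 atm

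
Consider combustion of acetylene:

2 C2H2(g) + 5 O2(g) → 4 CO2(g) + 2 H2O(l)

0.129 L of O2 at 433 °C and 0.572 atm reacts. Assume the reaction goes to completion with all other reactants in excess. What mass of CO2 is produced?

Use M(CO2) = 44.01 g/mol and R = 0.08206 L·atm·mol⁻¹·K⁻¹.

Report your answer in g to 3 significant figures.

0.0448 g

n(O2) = PV/RT = (0.572 × 0.129) / (0.08206 × 706.15) = 0.001273 mol
n(CO2) = (4/5) × 0.001273 = 0.001018 mol
m(CO2) = 0.001018 × 44.01 = 0.04480 g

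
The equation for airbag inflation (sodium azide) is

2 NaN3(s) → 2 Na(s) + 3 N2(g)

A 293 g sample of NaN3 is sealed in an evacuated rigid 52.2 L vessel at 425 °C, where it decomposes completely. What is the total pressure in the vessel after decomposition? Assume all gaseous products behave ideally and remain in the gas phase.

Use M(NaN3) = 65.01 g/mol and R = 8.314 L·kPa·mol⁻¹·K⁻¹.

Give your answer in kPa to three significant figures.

752 kPa

n(NaN3) = 293 / 65.01 = 4.507 mol
n(gas produced) = (3/2) × 4.507 = 6.760 mol
P = nRT/V = 6.760 × 8.314 × 698.15 / 52.2 = 751.7 kPa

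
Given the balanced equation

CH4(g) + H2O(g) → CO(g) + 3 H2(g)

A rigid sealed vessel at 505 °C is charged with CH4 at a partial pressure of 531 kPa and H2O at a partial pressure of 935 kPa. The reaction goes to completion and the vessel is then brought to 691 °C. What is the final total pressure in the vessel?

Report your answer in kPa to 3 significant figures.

Because the vessel is rigid and T is held at 505 °C, work the stoichiometry in partial pressures (P_i = n_iRT/V).
P(H2O) required for 531 kPa of CH4 = (1/1) × 531 = 531.0 kPa; available 935 kPa, so CH4 is limiting.
P(H2O) remaining = 935 − (1/1) × 531 = 404.0 kPa
P(gaseous products) = (1+3)/1 × 531 = 2124 kPa
P_total at 505 °C = 404.0 + 2124 = 2528 kPa
Scaling to 691 °C: P = 2528 × 964.15/778.15 = 3132 kPa

3130 kPa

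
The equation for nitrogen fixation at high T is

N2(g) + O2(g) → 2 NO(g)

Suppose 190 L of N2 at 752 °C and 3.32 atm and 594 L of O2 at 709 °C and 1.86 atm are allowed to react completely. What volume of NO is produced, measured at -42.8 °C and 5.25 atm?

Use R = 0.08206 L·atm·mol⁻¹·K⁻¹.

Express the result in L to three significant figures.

n(N2) = PV/RT = (3.32 × 190) / (0.08206 × 1025.15) = 7.498 mol
n(O2) = PV/RT = (1.86 × 594) / (0.08206 × 982.15) = 13.71 mol
For 7.498 mol N2, stoichiometry requires (1/1) × 7.498 = 7.498 mol O2; 13.71 mol is available, so N2 is limiting.
n(NO) = (2/1) × 7.498 = 15.00 mol
V(NO) = nRT/P = 15.00 × 0.08206 × 230.35 / 5.25 = 54.01 L

54.0 L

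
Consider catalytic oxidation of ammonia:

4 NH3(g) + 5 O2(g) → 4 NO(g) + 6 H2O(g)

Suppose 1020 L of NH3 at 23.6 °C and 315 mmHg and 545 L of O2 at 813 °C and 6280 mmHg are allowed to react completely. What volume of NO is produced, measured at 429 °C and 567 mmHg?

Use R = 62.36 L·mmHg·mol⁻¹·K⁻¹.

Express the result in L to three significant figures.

1340 L

n(NH3) = PV/RT = (315 × 1020) / (62.36 × 296.75) = 17.36 mol
n(O2) = PV/RT = (6280 × 545) / (62.36 × 1086.15) = 50.53 mol
For 17.36 mol NH3, stoichiometry requires (5/4) × 17.36 = 21.70 mol O2; 50.53 mol is available, so NH3 is limiting.
n(NO) = (4/4) × 17.36 = 17.36 mol
V(NO) = nRT/P = 17.36 × 62.36 × 702.15 / 567 = 1341 L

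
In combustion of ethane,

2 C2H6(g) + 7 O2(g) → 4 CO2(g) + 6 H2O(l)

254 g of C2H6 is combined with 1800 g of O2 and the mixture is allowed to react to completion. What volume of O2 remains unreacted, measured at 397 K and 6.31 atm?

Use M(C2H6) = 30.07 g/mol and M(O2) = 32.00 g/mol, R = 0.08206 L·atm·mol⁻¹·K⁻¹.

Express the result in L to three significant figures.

n(C2H6) = 254 / 30.07 = 8.447 mol
n(O2) = 1800 / 32.00 = 56.25 mol
For 8.447 mol C2H6, stoichiometry requires (7/2) × 8.447 = 29.56 mol O2; 56.25 mol is available, so C2H6 is limiting.
n(O2) consumed = (7/2) × 8.447 = 29.56 mol; remaining = 56.25 − 29.56 = 26.69 mol
V(O2) = nRT/P = 26.69 × 0.08206 × 397 / 6.31 = 137.8 L

138 L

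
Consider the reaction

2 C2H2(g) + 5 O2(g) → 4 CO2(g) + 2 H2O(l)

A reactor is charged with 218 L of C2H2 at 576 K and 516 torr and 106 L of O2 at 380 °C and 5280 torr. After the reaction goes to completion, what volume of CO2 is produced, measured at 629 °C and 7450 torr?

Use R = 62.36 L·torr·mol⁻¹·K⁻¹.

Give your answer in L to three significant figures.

47.3 L

n(C2H2) = PV/RT = (516 × 218) / (62.36 × 576) = 3.132 mol
n(O2) = PV/RT = (5280 × 106) / (62.36 × 653.15) = 13.74 mol
For 3.132 mol C2H2, stoichiometry requires (5/2) × 3.132 = 7.830 mol O2; 13.74 mol is available, so C2H2 is limiting.
n(CO2) = (4/2) × 3.132 = 6.264 mol
V(CO2) = nRT/P = 6.264 × 62.36 × 902.15 / 7450 = 47.30 L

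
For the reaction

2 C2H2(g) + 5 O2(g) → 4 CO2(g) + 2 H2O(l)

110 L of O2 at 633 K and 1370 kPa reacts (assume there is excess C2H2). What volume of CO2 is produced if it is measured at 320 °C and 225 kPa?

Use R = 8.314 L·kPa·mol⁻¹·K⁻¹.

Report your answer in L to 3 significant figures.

502 L

n(O2) = PV/RT = (1370 × 110) / (8.314 × 633) = 28.64 mol
n(CO2) = (4/5) × 28.64 = 22.91 mol
V = nRT/P = 22.91 × 8.314 × 593.15 / 225 = 502.1 L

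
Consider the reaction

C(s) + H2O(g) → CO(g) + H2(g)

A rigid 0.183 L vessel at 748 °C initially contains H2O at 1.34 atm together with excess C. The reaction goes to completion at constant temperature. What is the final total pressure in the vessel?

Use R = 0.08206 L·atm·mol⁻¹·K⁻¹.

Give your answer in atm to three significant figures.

Rigid vessel, constant T ⇒ P scales with total gas moles (1 → 2).
P_final = (2/1) × 1.34 = 2.680 atm

2.68 atm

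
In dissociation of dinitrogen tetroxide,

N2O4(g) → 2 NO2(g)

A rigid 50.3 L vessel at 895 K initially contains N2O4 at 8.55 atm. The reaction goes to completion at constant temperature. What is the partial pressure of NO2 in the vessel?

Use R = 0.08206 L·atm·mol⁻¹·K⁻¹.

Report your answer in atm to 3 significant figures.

17.1 atm

n(N2O4)₀ = PV/RT = (8.55 × 50.3) / (0.08206 × 895) = 5.856 mol
n(NO2) = (2/1) × 5.856 = 11.71 mol
P(NO2) = nRT/V = 11.71 × 0.08206 × 895 / 50.3 = 17.10 atm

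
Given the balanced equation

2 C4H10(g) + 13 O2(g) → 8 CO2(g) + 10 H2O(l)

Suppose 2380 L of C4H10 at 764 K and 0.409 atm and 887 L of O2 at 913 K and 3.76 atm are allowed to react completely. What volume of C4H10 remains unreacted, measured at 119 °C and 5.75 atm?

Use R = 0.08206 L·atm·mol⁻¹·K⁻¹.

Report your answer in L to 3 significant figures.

n(C4H10) = PV/RT = (0.409 × 2380) / (0.08206 × 764) = 15.53 mol
n(O2) = PV/RT = (3.76 × 887) / (0.08206 × 913) = 44.52 mol
For 15.53 mol C4H10, stoichiometry requires (13/2) × 15.53 = 100.9 mol O2; 44.52 mol is available, so O2 is limiting.
n(C4H10) consumed = (2/13) × 44.52 = 6.849 mol; remaining = 15.53 − 6.849 = 8.681 mol
V(C4H10) = nRT/P = 8.681 × 0.08206 × 392.15 / 5.75 = 48.58 L

48.6 L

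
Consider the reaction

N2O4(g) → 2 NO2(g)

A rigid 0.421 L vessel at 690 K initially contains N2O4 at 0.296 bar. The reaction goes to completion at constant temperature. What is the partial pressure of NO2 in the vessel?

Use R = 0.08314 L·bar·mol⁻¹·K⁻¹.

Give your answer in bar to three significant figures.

0.592 bar

n(N2O4)₀ = PV/RT = (0.296 × 0.421) / (0.08314 × 690) = 0.002172 mol
n(NO2) = (2/1) × 0.002172 = 0.004344 mol
P(NO2) = nRT/V = 0.004344 × 0.08314 × 690 / 0.421 = 0.5919 bar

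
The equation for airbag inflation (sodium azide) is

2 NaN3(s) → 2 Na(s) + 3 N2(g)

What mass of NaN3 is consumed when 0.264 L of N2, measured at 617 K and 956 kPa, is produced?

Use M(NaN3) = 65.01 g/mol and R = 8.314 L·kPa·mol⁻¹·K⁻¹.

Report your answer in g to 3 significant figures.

n(N2) = PV/RT = (956 × 0.264) / (8.314 × 617) = 0.04920 mol
n(NaN3) = (2/3) × 0.04920 = 0.03280 mol
m(NaN3) = 0.03280 × 65.01 = 2.132 g

2.13 g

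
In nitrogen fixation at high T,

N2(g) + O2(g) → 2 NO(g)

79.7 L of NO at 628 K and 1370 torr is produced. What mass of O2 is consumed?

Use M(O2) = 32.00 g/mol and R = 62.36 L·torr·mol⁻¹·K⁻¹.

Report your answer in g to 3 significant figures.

n(NO) = PV/RT = (1370 × 79.7) / (62.36 × 628) = 2.788 mol
n(O2) = (1/2) × 2.788 = 1.394 mol
m(O2) = 1.394 × 32.00 = 44.61 g

44.6 g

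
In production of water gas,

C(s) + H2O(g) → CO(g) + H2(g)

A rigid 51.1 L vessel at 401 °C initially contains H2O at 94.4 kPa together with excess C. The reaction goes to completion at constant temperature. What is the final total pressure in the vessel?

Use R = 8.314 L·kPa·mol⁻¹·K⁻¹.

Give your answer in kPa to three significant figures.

189 kPa

Rigid vessel, constant T ⇒ P scales with total gas moles (1 → 2).
P_final = (2/1) × 94.4 = 188.8 kPa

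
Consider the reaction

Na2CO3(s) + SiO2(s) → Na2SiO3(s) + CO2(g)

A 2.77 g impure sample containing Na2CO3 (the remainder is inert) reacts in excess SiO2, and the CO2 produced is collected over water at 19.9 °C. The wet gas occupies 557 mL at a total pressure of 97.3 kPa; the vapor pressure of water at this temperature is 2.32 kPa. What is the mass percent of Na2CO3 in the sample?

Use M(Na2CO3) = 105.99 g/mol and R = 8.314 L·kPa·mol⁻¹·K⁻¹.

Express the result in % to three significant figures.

83.1 %

P(CO2) = 97.3 − 2.32 = 94.98 kPa
n(CO2) = PV/RT = (94.98 × 0.5570) / (8.314 × 293.05) = 0.02171 mol
n(Na2CO3) = (1/1) × 0.02171 = 0.02171 mol
m(Na2CO3) = 0.02171 × 105.99 = 2.301 g
%Na2CO3 = 2.301 / 2.77 × 100 = 83.07%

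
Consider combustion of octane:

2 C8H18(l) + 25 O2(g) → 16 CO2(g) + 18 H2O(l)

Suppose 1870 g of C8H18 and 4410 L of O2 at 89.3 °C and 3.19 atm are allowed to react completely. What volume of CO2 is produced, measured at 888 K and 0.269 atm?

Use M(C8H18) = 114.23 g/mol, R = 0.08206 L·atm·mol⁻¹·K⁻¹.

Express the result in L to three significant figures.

n(C8H18) = 1870 / 114.23 = 16.37 mol
n(O2) = PV/RT = (3.19 × 4410) / (0.08206 × 362.45) = 473.0 mol
For 16.37 mol C8H18, stoichiometry requires (25/2) × 16.37 = 204.6 mol O2; 473.0 mol is available, so C8H18 is limiting.
n(CO2) = (16/2) × 16.37 = 131.0 mol
V(CO2) = nRT/P = 131.0 × 0.08206 × 888 / 0.269 = 35490 L

35500 L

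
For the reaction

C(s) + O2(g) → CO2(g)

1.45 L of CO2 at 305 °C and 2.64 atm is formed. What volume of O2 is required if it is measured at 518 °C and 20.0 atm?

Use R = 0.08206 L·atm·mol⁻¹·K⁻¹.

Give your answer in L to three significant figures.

n(CO2) = PV/RT = (2.64 × 1.45) / (0.08206 × 578.15) = 0.08069 mol
n(O2) = (1/1) × 0.08069 = 0.08069 mol
V = nRT/P = 0.08069 × 0.08206 × 791.15 / 20.0 = 0.2619 L

0.262 L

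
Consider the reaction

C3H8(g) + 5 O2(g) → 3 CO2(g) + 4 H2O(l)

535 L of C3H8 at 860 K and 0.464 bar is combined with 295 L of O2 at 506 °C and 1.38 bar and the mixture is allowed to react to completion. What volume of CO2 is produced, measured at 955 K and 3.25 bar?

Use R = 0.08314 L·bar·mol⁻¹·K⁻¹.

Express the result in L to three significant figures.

92.1 L

n(C3H8) = PV/RT = (0.464 × 535) / (0.08314 × 860) = 3.472 mol
n(O2) = PV/RT = (1.38 × 295) / (0.08314 × 779.15) = 6.284 mol
For 3.472 mol C3H8, stoichiometry requires (5/1) × 3.472 = 17.36 mol O2; 6.284 mol is available, so O2 is limiting.
n(CO2) = (3/5) × 6.284 = 3.770 mol
V(CO2) = nRT/P = 3.770 × 0.08314 × 955 / 3.25 = 92.10 L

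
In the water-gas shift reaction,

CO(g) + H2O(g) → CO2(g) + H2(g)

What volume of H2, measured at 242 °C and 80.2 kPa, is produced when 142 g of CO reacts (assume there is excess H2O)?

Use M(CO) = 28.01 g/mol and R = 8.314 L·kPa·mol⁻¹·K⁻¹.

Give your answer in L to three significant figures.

n(CO) = 142.0 / 28.01 = 5.070 mol
n(H2) = (1/1) × 5.070 = 5.070 mol
V = nRT/P = 5.070 × 8.314 × 515.15 / 80.2 = 270.8 L

271 L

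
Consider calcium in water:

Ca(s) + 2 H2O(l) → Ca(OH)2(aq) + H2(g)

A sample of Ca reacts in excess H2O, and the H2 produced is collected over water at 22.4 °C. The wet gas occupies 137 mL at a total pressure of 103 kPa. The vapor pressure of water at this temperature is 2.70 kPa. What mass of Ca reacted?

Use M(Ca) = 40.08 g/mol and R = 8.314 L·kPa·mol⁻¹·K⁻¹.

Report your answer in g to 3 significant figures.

0.224 g

P(H2) = 103 − 2.70 = 100.3 kPa
n(H2) = PV/RT = (100.3 × 0.1370) / (8.314 × 295.55) = 0.005592 mol
n(Ca) = (1/1) × 0.005592 = 0.005592 mol
m(Ca) = 0.005592 × 40.08 = 0.2241 g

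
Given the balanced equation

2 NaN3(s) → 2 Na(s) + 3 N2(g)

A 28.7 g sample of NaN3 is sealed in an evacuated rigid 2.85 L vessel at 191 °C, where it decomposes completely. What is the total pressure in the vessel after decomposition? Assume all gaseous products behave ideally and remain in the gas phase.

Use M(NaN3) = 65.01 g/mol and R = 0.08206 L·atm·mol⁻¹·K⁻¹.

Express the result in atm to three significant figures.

n(NaN3) = 28.7 / 65.01 = 0.4415 mol
n(gas produced) = (3/2) × 0.4415 = 0.6623 mol
P = nRT/V = 0.6623 × 0.08206 × 464.15 / 2.85 = 8.851 atm

8.85 atm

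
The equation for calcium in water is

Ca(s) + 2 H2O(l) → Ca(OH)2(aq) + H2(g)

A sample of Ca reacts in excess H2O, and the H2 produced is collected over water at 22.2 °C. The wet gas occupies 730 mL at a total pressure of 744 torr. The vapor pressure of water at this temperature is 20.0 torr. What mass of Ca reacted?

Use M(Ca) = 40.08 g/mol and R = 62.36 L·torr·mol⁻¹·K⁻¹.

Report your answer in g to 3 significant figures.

1.15 g

P(H2) = 744 − 20.0 = 724.0 torr
n(H2) = PV/RT = (724.0 × 0.7300) / (62.36 × 295.35) = 0.02870 mol
n(Ca) = (1/1) × 0.02870 = 0.02870 mol
m(Ca) = 0.02870 × 40.08 = 1.150 g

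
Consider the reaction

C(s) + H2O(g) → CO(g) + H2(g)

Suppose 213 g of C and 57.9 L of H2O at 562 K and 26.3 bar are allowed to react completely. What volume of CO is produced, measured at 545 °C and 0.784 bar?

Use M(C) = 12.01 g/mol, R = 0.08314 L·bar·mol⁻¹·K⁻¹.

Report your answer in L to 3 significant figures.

1540 L

n(C) = 213 / 12.01 = 17.74 mol
n(H2O) = PV/RT = (26.3 × 57.9) / (0.08314 × 562) = 32.59 mol
For 17.74 mol C, stoichiometry requires (1/1) × 17.74 = 17.74 mol H2O; 32.59 mol is available, so C is limiting.
n(CO) = (1/1) × 17.74 = 17.74 mol
V(CO) = nRT/P = 17.74 × 0.08314 × 818.15 / 0.784 = 1539 L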